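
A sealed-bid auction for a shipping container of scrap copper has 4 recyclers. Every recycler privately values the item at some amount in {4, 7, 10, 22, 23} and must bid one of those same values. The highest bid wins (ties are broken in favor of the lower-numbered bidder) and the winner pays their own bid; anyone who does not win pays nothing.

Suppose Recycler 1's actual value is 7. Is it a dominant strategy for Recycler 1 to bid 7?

Consider the case where Recycler 2 bids 4, Recycler 3 bids 4 and Recycler 4 bids 4.
Truthful bid 7: wins, pays 7, utility 7 - 7 = 0.
Bid 4 instead: wins, pays 4, utility 7 - 4 = 3.
Since 3 > 0, bidding 4 is strictly better here, so truthful bidding is not dominant.

No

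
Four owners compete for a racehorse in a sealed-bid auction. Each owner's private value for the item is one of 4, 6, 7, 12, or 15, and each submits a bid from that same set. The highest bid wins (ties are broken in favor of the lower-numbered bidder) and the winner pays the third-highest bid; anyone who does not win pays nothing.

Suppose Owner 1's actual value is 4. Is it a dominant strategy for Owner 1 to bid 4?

Yes

Check each profile of the others' bids and compare truth against every alternative bid.
Others bid (4, 6, 6): truth gives 0, best alternative gives -2.
Others bid (6, 4, 6): truth gives 0, best alternative gives -2.
Others bid (6, 6, 4): truth gives 0, best alternative gives -2.
Others bid (6, 6, 6): truth gives 0, best alternative gives -2.
Others bid (4, 4, 4): truth gives 0, best alternative gives 0.
Others bid (4, 4, 6): truth gives 0, best alternative gives 0.
(Remaining 119 profiles checked similarly; truth is weakly best in each.)
In every case the truthful bid is at least as good as any alternative, so it is a dominant strategy.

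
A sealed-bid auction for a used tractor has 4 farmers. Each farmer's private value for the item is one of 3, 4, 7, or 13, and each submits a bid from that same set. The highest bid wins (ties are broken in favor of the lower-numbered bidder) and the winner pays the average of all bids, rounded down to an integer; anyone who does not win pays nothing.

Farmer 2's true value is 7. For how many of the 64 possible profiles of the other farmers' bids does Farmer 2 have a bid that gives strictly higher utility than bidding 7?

7

Others bid (3, 3, 3): truth gives 3; bid 4 gives 4 > 3. Violating.
Others bid (3, 3, 4): truth gives 3; bid 4 gives 4 > 3. Violating.
Others bid (3, 4, 3): truth gives 3; bid 4 gives 4 > 3. Violating.
Others bid (3, 4, 4): truth gives 3; bid 4 gives 4 > 3. Violating.
Others bid (3, 3, 7): truth gives 2; no alternative beats it.
Others bid (3, 3, 13): truth gives 0; no alternative beats it.
(Checking all 64 profiles: 7 have a profitable deviation, 57 do not.)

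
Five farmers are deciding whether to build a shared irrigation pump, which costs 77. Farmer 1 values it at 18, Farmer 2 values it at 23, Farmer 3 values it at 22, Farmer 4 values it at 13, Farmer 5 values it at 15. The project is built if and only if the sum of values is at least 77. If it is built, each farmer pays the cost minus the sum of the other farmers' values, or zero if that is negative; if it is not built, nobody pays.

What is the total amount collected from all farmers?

Total value 91 ≥ cost 77, so it is built.
Farmer 1: others sum to 73; max(0, 77 - 73) = 4.
Farmer 2: others sum to 68; max(0, 77 - 68) = 9.
Farmer 3: others sum to 69; max(0, 77 - 69) = 8.
Farmer 4: others sum to 78; max(0, 77 - 78) = 0.
Farmer 5: others sum to 76; max(0, 77 - 76) = 1.
Total collected = 4 + 9 + 8 + 0 + 1 = 22.

22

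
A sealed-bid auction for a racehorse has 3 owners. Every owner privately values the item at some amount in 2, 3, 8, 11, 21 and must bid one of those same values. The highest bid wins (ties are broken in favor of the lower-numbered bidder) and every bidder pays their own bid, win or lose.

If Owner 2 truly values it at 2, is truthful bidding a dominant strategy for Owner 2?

Consider the case where Owner 1 bids 2 and Owner 3 bids 2.
Truthful bid 2: loses but pays 2, utility -2.
Bid 3 instead: wins, pays 3, utility 2 - 3 = -1.
Since -1 > -2, bidding 3 is strictly better here, so truthful bidding is not dominant.

No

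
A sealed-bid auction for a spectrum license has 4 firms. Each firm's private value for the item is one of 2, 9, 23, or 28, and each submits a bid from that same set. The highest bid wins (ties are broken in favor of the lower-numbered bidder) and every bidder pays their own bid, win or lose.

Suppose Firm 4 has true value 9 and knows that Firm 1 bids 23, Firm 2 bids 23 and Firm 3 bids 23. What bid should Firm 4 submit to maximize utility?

Bid 2: loses but pays 2, utility -2.
Bid 9: loses but pays 9, utility -9.
Bid 23: loses but pays 23, utility -23.
Bid 28: wins, pays 28, utility 9 - 28 = -19.
The best choice is 2 with utility -2.

2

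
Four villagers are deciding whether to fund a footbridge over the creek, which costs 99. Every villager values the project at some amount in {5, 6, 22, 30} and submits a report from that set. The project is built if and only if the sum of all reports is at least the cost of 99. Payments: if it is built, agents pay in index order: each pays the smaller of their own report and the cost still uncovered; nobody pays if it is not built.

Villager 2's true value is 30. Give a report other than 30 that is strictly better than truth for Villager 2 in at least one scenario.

Suppose Villager 1 reports 22, Villager 3 reports 30 and Villager 4 reports 30.
Report 30: project built, pays 30, utility 30 - 30 = 0.
Report 22: project built, pays 22, utility 30 - 22 = 8.
So reporting 22 beats truth here (8 > 0).

22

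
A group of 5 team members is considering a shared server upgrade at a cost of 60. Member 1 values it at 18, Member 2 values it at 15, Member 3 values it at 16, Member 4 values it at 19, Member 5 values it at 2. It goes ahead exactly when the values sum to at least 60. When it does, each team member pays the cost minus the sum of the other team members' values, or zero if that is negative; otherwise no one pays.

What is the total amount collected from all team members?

Total value 70 ≥ cost 60, so it is built.
Member 1: others sum to 52; max(0, 60 - 52) = 8.
Member 2: others sum to 55; max(0, 60 - 55) = 5.
Member 3: others sum to 54; max(0, 60 - 54) = 6.
Member 4: others sum to 51; max(0, 60 - 51) = 9.
Member 5: others sum to 68; max(0, 60 - 68) = 0.
Total collected = 8 + 5 + 6 + 9 + 0 = 28.

28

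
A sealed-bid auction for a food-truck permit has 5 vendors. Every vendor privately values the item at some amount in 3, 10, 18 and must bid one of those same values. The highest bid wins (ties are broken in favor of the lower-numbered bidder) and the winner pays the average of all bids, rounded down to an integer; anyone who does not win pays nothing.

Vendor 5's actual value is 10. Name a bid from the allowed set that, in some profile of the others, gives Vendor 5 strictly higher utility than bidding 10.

18

Suppose Vendor 1 bids 3, Vendor 2 bids 3, Vendor 3 bids 3 and Vendor 4 bids 10.
Bid 10: loses, pays 0, utility 0.
Bid 18: wins, pays 7, utility 10 - 7 = 3.
So bidding 18 beats truth here (3 > 0).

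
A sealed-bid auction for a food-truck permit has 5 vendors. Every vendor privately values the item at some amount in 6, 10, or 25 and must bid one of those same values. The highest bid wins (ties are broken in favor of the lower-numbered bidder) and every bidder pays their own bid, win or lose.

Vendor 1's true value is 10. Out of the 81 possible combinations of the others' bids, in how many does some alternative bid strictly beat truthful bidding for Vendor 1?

Others bid (6, 6, 6, 6): truth gives 0; bid 6 gives 4 > 0. Violating.
Others bid (6, 6, 6, 25): truth gives -10; bid 6 gives -6 > -10. Violating.
Others bid (6, 6, 10, 25): truth gives -10; bid 6 gives -6 > -10. Violating.
Others bid (6, 6, 25, 6): truth gives -10; bid 6 gives -6 > -10. Violating.
Others bid (6, 6, 6, 10): truth gives 0; no alternative beats it.
Others bid (6, 6, 10, 6): truth gives 0; no alternative beats it.
(Checking all 81 profiles: 66 have a profitable deviation, 15 do not.)

66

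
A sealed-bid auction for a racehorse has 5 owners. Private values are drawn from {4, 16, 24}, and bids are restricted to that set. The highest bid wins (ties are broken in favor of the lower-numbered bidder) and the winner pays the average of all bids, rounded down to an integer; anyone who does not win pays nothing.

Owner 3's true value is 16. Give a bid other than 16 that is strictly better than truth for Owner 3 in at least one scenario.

Suppose Owner 1 bids 4, Owner 2 bids 4, Owner 4 bids 4 and Owner 5 bids 24.
Bid 16: loses, pays 0, utility 0.
Bid 24: wins, pays 12, utility 16 - 12 = 4.
So bidding 24 beats truth here (4 > 0).

24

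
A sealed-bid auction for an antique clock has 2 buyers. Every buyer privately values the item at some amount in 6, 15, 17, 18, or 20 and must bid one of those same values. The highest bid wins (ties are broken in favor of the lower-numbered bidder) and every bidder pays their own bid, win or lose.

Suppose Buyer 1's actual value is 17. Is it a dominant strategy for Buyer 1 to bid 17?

No

Consider the case where Buyer 2 bids 6.
Truthful bid 17: wins, pays 17, utility 17 - 17 = 0.
Bid 6 instead: wins, pays 6, utility 17 - 6 = 11.
Since 11 > 0, bidding 6 is strictly better here, so truthful bidding is not dominant.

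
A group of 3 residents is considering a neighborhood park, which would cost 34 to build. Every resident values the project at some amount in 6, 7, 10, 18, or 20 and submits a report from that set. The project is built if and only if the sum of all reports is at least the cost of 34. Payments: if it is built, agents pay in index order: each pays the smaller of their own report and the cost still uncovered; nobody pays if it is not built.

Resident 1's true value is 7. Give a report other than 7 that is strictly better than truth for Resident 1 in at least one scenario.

6

Suppose Resident 2 reports 10 and Resident 3 reports 18.
Report 7: project built, pays 7, utility 7 - 7 = 0.
Report 6: project built, pays 6, utility 7 - 6 = 1.
So reporting 6 beats truth here (1 > 0).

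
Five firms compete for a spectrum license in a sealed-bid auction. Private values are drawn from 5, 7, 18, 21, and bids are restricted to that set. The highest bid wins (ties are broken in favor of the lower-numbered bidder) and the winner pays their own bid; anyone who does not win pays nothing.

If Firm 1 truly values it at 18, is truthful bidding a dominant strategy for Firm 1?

Consider the case where Firm 2 bids 5, Firm 3 bids 5, Firm 4 bids 5 and Firm 5 bids 5.
Truthful bid 18: wins, pays 18, utility 18 - 18 = 0.
Bid 5 instead: wins, pays 5, utility 18 - 5 = 13.
Since 13 > 0, bidding 5 is strictly better here, so truthful bidding is not dominant.

No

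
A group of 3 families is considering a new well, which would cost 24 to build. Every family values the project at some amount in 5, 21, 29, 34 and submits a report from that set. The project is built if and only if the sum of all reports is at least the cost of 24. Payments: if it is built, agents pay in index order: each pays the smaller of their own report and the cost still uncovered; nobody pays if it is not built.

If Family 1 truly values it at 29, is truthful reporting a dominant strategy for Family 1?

Consider the case where Family 2 reports 5 and Family 3 reports 5.
Truthful report 29: project built, pays 24, utility 29 - 24 = 5.
Report 21 instead: project built, pays 21, utility 29 - 21 = 8.
Since 8 > 5, reporting 21 is strictly better here, so truthful reporting is not dominant.

No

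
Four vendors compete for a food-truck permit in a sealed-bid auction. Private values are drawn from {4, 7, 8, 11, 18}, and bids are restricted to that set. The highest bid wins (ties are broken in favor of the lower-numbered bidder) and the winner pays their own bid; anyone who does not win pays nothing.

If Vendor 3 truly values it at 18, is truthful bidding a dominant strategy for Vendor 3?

Consider the case where Vendor 1 bids 4, Vendor 2 bids 4 and Vendor 4 bids 4.
Truthful bid 18: wins, pays 18, utility 18 - 18 = 0.
Bid 7 instead: wins, pays 7, utility 18 - 7 = 11.
Since 11 > 0, bidding 7 is strictly better here, so truthful bidding is not dominant.

No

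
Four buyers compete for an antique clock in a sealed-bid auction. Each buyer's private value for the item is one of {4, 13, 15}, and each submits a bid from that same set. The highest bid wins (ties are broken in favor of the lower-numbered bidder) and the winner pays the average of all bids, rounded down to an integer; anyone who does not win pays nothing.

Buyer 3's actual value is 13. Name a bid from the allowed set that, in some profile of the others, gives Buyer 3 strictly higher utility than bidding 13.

15

Suppose Buyer 1 bids 4, Buyer 2 bids 4 and Buyer 4 bids 15.
Bid 13: loses, pays 0, utility 0.
Bid 15: wins, pays 9, utility 13 - 9 = 4.
So bidding 15 beats truth here (4 > 0).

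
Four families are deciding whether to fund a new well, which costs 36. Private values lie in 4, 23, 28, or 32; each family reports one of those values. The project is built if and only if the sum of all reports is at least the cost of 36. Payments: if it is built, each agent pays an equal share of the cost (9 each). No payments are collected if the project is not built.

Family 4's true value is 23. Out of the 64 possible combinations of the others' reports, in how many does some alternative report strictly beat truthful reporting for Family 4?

1

Others report (4, 4, 4): truth gives 0; report 28 gives 14 > 0. Violating.
Others report (4, 4, 23): truth gives 14; no alternative beats it.
Others report (4, 4, 28): truth gives 14; no alternative beats it.
(Checking all 64 profiles: 1 has a profitable deviation, 63 do not.)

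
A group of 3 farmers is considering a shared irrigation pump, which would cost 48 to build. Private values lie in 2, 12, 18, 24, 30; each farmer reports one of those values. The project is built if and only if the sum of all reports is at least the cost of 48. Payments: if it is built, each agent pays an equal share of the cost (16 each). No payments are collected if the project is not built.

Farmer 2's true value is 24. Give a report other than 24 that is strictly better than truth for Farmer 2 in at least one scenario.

Suppose Farmer 1 reports 2 and Farmer 3 reports 18.
Report 24: project not built, utility 0.
Report 30: project built, pays 16, utility 24 - 16 = 8.
So reporting 30 beats truth here (8 > 0).

30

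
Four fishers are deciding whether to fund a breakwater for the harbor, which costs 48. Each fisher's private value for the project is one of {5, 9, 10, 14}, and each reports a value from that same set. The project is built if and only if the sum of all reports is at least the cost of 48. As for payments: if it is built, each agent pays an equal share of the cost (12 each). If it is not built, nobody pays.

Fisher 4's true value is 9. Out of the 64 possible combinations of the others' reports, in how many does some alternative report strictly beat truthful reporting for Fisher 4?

1

Others report (14, 14, 14): truth gives -3; report 5 gives 0 > -3. Violating.
Others report (5, 5, 5): truth gives 0; no alternative beats it.
Others report (5, 5, 9): truth gives 0; no alternative beats it.
(Checking all 64 profiles: 1 has a profitable deviation, 63 do not.)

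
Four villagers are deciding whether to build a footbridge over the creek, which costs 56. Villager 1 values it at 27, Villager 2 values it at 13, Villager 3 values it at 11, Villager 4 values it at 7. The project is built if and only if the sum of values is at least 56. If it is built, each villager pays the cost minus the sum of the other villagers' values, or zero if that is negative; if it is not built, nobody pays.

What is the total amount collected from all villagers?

50

Total value 58 ≥ cost 56, so it is built.
Villager 1: others sum to 31; max(0, 56 - 31) = 25.
Villager 2: others sum to 45; max(0, 56 - 45) = 11.
Villager 3: others sum to 47; max(0, 56 - 47) = 9.
Villager 4: others sum to 51; max(0, 56 - 51) = 5.
Total collected = 25 + 11 + 9 + 5 = 50.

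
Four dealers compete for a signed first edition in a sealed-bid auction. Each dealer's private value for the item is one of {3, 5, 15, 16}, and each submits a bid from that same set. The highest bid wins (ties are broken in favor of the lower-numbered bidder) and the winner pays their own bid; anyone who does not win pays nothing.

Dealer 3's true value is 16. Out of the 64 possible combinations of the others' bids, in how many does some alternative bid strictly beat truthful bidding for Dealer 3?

Others bid (3, 3, 3): truth gives 0; bid 5 gives 11 > 0. Violating.
Others bid (3, 3, 5): truth gives 0; bid 5 gives 11 > 0. Violating.
Others bid (3, 3, 15): truth gives 0; bid 15 gives 1 > 0. Violating.
Others bid (3, 5, 3): truth gives 0; bid 15 gives 1 > 0. Violating.
Others bid (3, 3, 16): truth gives 0; no alternative beats it.
Others bid (3, 5, 16): truth gives 0; no alternative beats it.
(Checking all 64 profiles: 12 have a profitable deviation, 52 do not.)

12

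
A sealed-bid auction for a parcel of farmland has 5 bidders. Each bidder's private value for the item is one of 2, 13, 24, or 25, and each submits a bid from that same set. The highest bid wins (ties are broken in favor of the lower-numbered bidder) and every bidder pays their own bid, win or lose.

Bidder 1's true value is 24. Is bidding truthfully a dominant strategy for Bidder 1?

No

Consider the case where Bidder 2 bids 2, Bidder 3 bids 2, Bidder 4 bids 2 and Bidder 5 bids 2.
Truthful bid 24: wins, pays 24, utility 24 - 24 = 0.
Bid 2 instead: wins, pays 2, utility 24 - 2 = 22.
Since 22 > 0, bidding 2 is strictly better here, so truthful bidding is not dominant.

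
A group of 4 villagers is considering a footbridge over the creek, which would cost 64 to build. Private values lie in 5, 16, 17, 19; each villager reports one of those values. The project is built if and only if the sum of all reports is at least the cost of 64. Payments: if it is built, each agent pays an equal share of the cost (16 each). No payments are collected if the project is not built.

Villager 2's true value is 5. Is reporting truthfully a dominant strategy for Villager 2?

Yes

Check each profile of the others' reports and compare truth against every alternative report.
Others report (16, 16, 16): truth gives 0, best alternative gives -11.
Others report (16, 16, 17): truth gives 0, best alternative gives -11.
Others report (16, 16, 19): truth gives 0, best alternative gives -11.
Others report (16, 17, 16): truth gives 0, best alternative gives -11.
Others report (16, 17, 17): truth gives 0, best alternative gives -11.
Others report (16, 17, 19): truth gives 0, best alternative gives -11.
(Remaining 58 profiles checked similarly; truth is weakly best in each.)
In every case the truthful report is at least as good as any alternative, so it is a dominant strategy.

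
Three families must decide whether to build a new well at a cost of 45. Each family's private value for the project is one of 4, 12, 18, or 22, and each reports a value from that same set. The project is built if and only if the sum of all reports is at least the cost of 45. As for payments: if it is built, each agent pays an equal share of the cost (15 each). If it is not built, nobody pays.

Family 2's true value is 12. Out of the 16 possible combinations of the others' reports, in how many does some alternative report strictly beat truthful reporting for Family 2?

Others report (12, 22): truth gives -3; report 4 gives 0 > -3. Violating.
Others report (18, 18): truth gives -3; report 4 gives 0 > -3. Violating.
Others report (18, 22): truth gives -3; report 4 gives 0 > -3. Violating.
Others report (22, 12): truth gives -3; report 4 gives 0 > -3. Violating.
Others report (4, 4): truth gives 0; no alternative beats it.
Others report (4, 12): truth gives 0; no alternative beats it.
(Checking all 16 profiles: 5 have a profitable deviation, 11 do not.)

5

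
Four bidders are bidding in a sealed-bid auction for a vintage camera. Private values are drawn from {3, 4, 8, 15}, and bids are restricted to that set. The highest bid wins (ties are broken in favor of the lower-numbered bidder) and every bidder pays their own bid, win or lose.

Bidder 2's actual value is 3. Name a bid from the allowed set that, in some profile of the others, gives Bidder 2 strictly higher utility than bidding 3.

Suppose Bidder 1 bids 3, Bidder 3 bids 3 and Bidder 4 bids 3.
Bid 3: loses but pays 3, utility -3.
Bid 4: wins, pays 4, utility 3 - 4 = -1.
So bidding 4 beats truth here (-1 > -3).

4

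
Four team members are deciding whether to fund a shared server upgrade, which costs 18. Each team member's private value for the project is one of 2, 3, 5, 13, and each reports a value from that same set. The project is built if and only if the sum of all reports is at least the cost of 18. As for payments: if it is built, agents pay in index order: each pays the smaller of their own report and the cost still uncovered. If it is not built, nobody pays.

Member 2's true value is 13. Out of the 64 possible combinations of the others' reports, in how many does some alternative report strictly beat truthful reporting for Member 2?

Others report (2, 2, 13): truth gives 0; report 2 gives 11 > 0. Violating.
Others report (2, 3, 13): truth gives 0; report 2 gives 11 > 0. Violating.
Others report (2, 5, 13): truth gives 0; report 2 gives 11 > 0. Violating.
Others report (2, 13, 2): truth gives 0; report 2 gives 11 > 0. Violating.
Others report (2, 2, 2): truth gives 0; no alternative beats it.
Others report (2, 2, 3): truth gives 0; no alternative beats it.
(Checking all 64 profiles: 41 have a profitable deviation, 23 do not.)

41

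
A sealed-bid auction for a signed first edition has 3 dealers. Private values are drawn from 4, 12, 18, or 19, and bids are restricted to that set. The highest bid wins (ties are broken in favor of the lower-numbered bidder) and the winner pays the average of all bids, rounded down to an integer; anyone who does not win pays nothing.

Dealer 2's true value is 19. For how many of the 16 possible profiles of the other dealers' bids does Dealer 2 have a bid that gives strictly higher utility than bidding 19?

Others bid (4, 4): truth gives 10; bid 12 gives 13 > 10. Violating.
Others bid (4, 12): truth gives 8; bid 12 gives 10 > 8. Violating.
Others bid (4, 18): truth gives 6; no alternative beats it.
Others bid (4, 19): truth gives 5; no alternative beats it.
(Checking all 16 profiles: 2 have a profitable deviation, 14 do not.)

2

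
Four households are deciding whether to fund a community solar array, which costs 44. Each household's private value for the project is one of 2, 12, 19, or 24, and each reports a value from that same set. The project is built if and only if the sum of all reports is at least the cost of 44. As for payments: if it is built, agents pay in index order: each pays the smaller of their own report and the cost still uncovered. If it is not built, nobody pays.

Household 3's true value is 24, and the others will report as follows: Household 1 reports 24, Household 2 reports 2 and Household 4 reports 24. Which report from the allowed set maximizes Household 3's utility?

2

Report 2: project built, pays 2, utility 24 - 2 = 22.
Report 12: project built, pays 12, utility 24 - 12 = 12.
Report 19: project built, pays 18, utility 24 - 18 = 6.
Report 24: project built, pays 18, utility 24 - 18 = 6.
The best choice is 2 with utility 22.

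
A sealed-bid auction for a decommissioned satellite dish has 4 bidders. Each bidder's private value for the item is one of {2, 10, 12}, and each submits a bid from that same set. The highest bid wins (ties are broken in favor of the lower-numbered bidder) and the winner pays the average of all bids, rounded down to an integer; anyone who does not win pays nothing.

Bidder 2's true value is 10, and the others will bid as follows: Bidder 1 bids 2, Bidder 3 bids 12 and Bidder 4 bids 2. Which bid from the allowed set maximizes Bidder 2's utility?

12

Bid 2: loses, pays 0, utility 0.
Bid 10: loses, pays 0, utility 0.
Bid 12: wins, pays 7, utility 10 - 7 = 3.
The best choice is 12 with utility 3.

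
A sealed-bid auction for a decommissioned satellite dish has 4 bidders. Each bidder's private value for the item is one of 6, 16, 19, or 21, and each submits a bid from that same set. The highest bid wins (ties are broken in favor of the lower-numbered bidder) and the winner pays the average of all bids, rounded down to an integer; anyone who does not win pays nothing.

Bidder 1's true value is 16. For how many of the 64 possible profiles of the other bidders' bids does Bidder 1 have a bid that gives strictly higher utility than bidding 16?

Others bid (6, 6, 6): truth gives 8; bid 6 gives 10 > 8. Violating.
Others bid (6, 6, 19): truth gives 0; bid 19 gives 4 > 0. Violating.
Others bid (6, 6, 21): truth gives 0; bid 21 gives 3 > 0. Violating.
Others bid (6, 16, 19): truth gives 0; bid 19 gives 1 > 0. Violating.
Others bid (6, 6, 16): truth gives 5; no alternative beats it.
Others bid (6, 16, 6): truth gives 5; no alternative beats it.
(Checking all 64 profiles: 16 have a profitable deviation, 48 do not.)

16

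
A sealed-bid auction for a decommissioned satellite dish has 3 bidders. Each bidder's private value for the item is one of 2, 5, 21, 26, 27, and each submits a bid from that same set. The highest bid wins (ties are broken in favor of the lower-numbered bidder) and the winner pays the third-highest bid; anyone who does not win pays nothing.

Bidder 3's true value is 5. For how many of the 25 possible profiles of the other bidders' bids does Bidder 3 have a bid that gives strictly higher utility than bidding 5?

6

Others bid (2, 5): truth gives 0; bid 21 gives 3 > 0. Violating.
Others bid (2, 21): truth gives 0; bid 26 gives 3 > 0. Violating.
Others bid (2, 26): truth gives 0; bid 27 gives 3 > 0. Violating.
Others bid (5, 2): truth gives 0; bid 21 gives 3 > 0. Violating.
Others bid (2, 2): truth gives 3; no alternative beats it.
Others bid (2, 27): truth gives 0; no alternative beats it.
(Checking all 25 profiles: 6 have a profitable deviation, 19 do not.)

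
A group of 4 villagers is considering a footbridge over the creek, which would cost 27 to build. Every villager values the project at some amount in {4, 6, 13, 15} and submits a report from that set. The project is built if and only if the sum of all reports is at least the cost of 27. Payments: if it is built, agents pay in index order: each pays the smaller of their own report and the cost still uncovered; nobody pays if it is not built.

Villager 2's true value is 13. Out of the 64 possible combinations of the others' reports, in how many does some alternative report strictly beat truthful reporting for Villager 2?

56

Others report (4, 4, 13): truth gives 0; report 6 gives 7 > 0. Violating.
Others report (4, 4, 15): truth gives 0; report 4 gives 9 > 0. Violating.
Others report (4, 6, 13): truth gives 0; report 4 gives 9 > 0. Violating.
Others report (4, 6, 15): truth gives 0; report 4 gives 9 > 0. Violating.
Others report (4, 4, 4): truth gives 0; no alternative beats it.
Others report (4, 4, 6): truth gives 0; no alternative beats it.
(Checking all 64 profiles: 56 have a profitable deviation, 8 do not.)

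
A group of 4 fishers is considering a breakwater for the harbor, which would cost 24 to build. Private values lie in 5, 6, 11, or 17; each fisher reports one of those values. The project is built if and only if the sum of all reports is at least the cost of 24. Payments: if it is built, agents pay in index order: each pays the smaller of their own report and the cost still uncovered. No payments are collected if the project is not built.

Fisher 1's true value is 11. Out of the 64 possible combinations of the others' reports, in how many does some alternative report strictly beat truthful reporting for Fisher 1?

Others report (5, 5, 11): truth gives 0; report 5 gives 6 > 0. Violating.
Others report (5, 5, 17): truth gives 0; report 5 gives 6 > 0. Violating.
Others report (5, 6, 11): truth gives 0; report 5 gives 6 > 0. Violating.
Others report (5, 6, 17): truth gives 0; report 5 gives 6 > 0. Violating.
Others report (5, 5, 5): truth gives 0; no alternative beats it.
Others report (5, 5, 6): truth gives 0; no alternative beats it.
(Checking all 64 profiles: 57 have a profitable deviation, 7 do not.)

57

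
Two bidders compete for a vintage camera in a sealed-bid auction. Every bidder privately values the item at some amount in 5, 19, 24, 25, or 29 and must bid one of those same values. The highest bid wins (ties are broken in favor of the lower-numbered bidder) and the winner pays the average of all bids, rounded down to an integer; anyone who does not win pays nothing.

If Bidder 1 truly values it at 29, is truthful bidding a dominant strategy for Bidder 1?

Consider the case where Bidder 2 bids 5.
Truthful bid 29: wins, pays 17, utility 29 - 17 = 12.
Bid 5 instead: wins, pays 5, utility 29 - 5 = 24.
Since 24 > 12, bidding 5 is strictly better here, so truthful bidding is not dominant.

No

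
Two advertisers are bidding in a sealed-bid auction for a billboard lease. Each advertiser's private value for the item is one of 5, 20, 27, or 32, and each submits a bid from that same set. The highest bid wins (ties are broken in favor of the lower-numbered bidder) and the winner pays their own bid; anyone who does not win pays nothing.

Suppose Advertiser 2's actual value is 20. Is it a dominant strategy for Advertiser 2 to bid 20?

Yes

Check each profile of the others' bids and compare truth against every alternative bid.
Others bid (5): truth gives 0, best alternative gives 0.
Others bid (20): truth gives 0, best alternative gives 0.
Others bid (27): truth gives 0, best alternative gives 0.
Others bid (32): truth gives 0, best alternative gives 0.
In every case the truthful bid is at least as good as any alternative, so it is a dominant strategy.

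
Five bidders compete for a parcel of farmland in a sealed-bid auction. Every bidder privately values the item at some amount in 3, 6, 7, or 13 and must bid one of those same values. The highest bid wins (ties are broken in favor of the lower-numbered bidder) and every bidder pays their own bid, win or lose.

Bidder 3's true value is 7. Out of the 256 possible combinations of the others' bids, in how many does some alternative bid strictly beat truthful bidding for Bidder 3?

224

Others bid (3, 3, 3, 3): truth gives 0; bid 6 gives 1 > 0. Violating.
Others bid (3, 3, 3, 6): truth gives 0; bid 6 gives 1 > 0. Violating.
Others bid (3, 3, 3, 13): truth gives -7; bid 3 gives -3 > -7. Violating.
Others bid (3, 3, 6, 3): truth gives 0; bid 6 gives 1 > 0. Violating.
Others bid (3, 3, 3, 7): truth gives 0; no alternative beats it.
Others bid (3, 3, 6, 7): truth gives 0; no alternative beats it.
(Checking all 256 profiles: 224 have a profitable deviation, 32 do not.)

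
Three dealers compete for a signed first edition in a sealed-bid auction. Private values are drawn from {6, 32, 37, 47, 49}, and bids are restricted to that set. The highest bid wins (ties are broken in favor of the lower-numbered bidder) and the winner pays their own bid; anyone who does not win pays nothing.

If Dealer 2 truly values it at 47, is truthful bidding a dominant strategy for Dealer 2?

No

Consider the case where Dealer 1 bids 6 and Dealer 3 bids 6.
Truthful bid 47: wins, pays 47, utility 47 - 47 = 0.
Bid 32 instead: wins, pays 32, utility 47 - 32 = 15.
Since 15 > 0, bidding 32 is strictly better here, so truthful bidding is not dominant.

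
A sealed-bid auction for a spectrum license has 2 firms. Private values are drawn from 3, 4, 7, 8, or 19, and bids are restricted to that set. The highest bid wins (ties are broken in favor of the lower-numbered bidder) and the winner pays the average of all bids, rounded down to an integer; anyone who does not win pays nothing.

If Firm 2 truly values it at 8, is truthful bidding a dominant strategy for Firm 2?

Consider the case where Firm 1 bids 3.
Truthful bid 8: wins, pays 5, utility 8 - 5 = 3.
Bid 4 instead: wins, pays 3, utility 8 - 3 = 5.
Since 5 > 3, bidding 4 is strictly better here, so truthful bidding is not dominant.

No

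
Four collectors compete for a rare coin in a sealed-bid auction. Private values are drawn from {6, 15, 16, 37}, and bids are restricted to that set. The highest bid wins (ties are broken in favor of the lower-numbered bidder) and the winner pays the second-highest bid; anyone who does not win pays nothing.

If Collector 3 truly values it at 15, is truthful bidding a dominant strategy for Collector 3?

Check each profile of the others' bids and compare truth against every alternative bid.
Others bid (6, 6, 6): truth gives 9, best alternative gives 9.
Others bid (6, 6, 15): truth gives 0, best alternative gives 0.
Others bid (6, 6, 16): truth gives 0, best alternative gives 0.
Others bid (6, 6, 37): truth gives 0, best alternative gives 0.
Others bid (6, 15, 6): truth gives 0, best alternative gives 0.
Others bid (6, 15, 15): truth gives 0, best alternative gives 0.
(Remaining 58 profiles checked similarly; truth is weakly best in each.)
In every case the truthful bid is at least as good as any alternative, so it is a dominant strategy.

Yes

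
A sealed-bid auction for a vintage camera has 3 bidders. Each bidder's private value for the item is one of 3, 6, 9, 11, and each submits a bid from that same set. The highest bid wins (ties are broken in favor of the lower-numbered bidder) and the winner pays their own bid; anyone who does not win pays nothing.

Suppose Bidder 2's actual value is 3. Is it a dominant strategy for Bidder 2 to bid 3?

Check each profile of the others' bids and compare truth against every alternative bid.
Others bid (3, 3): truth gives 0, best alternative gives -3.
Others bid (3, 6): truth gives 0, best alternative gives -3.
Others bid (3, 9): truth gives 0, best alternative gives 0.
Others bid (3, 11): truth gives 0, best alternative gives 0.
Others bid (6, 3): truth gives 0, best alternative gives 0.
Others bid (6, 6): truth gives 0, best alternative gives 0.
(Remaining 10 profiles checked similarly; truth is weakly best in each.)
In every case the truthful bid is at least as good as any alternative, so it is a dominant strategy.

Yes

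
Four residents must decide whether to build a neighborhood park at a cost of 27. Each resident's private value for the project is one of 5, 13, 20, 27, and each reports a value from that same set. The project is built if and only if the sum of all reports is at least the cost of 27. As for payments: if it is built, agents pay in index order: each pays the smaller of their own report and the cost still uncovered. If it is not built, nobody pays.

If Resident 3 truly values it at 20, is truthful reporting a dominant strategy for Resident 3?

Consider the case where Resident 1 reports 5, Resident 2 reports 5 and Resident 4 reports 5.
Truthful report 20: project built, pays 17, utility 20 - 17 = 3.
Report 13 instead: project built, pays 13, utility 20 - 13 = 7.
Since 7 > 3, reporting 13 is strictly better here, so truthful reporting is not dominant.

No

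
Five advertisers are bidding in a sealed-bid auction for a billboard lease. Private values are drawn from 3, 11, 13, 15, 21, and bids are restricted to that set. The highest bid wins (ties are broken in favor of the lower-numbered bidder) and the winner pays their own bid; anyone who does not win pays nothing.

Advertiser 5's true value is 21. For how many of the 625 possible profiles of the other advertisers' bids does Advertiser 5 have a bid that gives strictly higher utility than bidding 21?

Others bid (3, 3, 3, 3): truth gives 0; bid 11 gives 10 > 0. Violating.
Others bid (3, 3, 3, 11): truth gives 0; bid 13 gives 8 > 0. Violating.
Others bid (3, 3, 3, 13): truth gives 0; bid 15 gives 6 > 0. Violating.
Others bid (3, 3, 11, 3): truth gives 0; bid 13 gives 8 > 0. Violating.
Others bid (3, 3, 3, 15): truth gives 0; no alternative beats it.
Others bid (3, 3, 3, 21): truth gives 0; no alternative beats it.
(Checking all 625 profiles: 81 have a profitable deviation, 544 do not.)

81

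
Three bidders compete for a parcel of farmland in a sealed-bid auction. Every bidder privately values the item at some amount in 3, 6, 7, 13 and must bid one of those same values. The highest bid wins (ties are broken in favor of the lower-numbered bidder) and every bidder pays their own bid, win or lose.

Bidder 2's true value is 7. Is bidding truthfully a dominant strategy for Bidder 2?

No

Consider the case where Bidder 1 bids 3 and Bidder 3 bids 3.
Truthful bid 7: wins, pays 7, utility 7 - 7 = 0.
Bid 6 instead: wins, pays 6, utility 7 - 6 = 1.
Since 1 > 0, bidding 6 is strictly better here, so truthful bidding is not dominant.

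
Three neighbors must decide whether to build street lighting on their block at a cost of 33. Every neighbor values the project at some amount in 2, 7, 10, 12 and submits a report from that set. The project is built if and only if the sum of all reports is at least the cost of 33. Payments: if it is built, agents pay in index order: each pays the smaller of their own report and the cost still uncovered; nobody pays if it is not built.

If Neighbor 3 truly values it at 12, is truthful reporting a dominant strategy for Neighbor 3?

Yes

Check each profile of the others' reports and compare truth against every alternative report.
Others report (10, 12): truth gives 1, best alternative gives 0.
Others report (12, 10): truth gives 1, best alternative gives 0.
Others report (12, 12): truth gives 3, best alternative gives 3.
Others report (2, 2): truth gives 0, best alternative gives 0.
Others report (2, 7): truth gives 0, best alternative gives 0.
Others report (2, 10): truth gives 0, best alternative gives 0.
(Remaining 10 profiles checked similarly; truth is weakly best in each.)
In every case the truthful report is at least as good as any alternative, so it is a dominant strategy.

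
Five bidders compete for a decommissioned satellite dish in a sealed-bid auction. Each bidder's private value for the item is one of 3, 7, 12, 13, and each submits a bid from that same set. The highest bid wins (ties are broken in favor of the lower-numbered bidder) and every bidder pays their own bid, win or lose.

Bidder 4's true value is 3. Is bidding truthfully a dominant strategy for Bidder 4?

Check each profile of the others' bids and compare truth against every alternative bid.
Others bid (3, 3, 3, 12): truth gives -3, best alternative gives -7.
Others bid (3, 3, 3, 13): truth gives -3, best alternative gives -7.
Others bid (3, 3, 7, 3): truth gives -3, best alternative gives -7.
Others bid (3, 3, 7, 7): truth gives -3, best alternative gives -7.
Others bid (3, 3, 7, 12): truth gives -3, best alternative gives -7.
Others bid (3, 3, 7, 13): truth gives -3, best alternative gives -7.
(Remaining 250 profiles checked similarly; truth is weakly best in each.)
In every case the truthful bid is at least as good as any alternative, so it is a dominant strategy.

Yes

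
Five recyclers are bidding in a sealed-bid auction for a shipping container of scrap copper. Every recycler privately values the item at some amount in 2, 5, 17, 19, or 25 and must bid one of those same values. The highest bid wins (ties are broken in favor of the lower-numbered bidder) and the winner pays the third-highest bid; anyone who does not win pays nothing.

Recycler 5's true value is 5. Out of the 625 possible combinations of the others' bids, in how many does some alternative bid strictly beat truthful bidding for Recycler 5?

12

Others bid (2, 2, 2, 5): truth gives 0; bid 17 gives 3 > 0. Violating.
Others bid (2, 2, 2, 17): truth gives 0; bid 19 gives 3 > 0. Violating.
Others bid (2, 2, 2, 19): truth gives 0; bid 25 gives 3 > 0. Violating.
Others bid (2, 2, 5, 2): truth gives 0; bid 17 gives 3 > 0. Violating.
Others bid (2, 2, 2, 2): truth gives 3; no alternative beats it.
Others bid (2, 2, 2, 25): truth gives 0; no alternative beats it.
(Checking all 625 profiles: 12 have a profitable deviation, 613 do not.)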